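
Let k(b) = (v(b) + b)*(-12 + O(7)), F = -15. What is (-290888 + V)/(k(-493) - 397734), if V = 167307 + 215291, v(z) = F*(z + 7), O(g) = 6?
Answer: -5095/24362 ≈ -0.20914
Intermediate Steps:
v(z) = -105 - 15*z (v(z) = -15*(z + 7) = -15*(7 + z) = -105 - 15*z)
V = 382598
k(b) = 630 + 84*b (k(b) = ((-105 - 15*b) + b)*(-12 + 6) = (-105 - 14*b)*(-6) = 630 + 84*b)
(-290888 + V)/(k(-493) - 397734) = (-290888 + 382598)/((630 + 84*(-493)) - 397734) = 91710/((630 - 41412) - 397734) = 91710/(-40782 - 397734) = 91710/(-438516) = 91710*(-1/438516) = -5095/24362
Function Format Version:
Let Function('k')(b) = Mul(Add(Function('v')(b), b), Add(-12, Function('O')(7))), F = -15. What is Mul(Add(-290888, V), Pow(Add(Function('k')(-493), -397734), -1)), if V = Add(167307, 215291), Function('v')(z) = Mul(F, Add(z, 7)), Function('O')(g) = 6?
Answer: Rational(-5095, 24362) ≈ -0.20914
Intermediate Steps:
Function('v')(z) = Add(-105, Mul(-15, z)) (Function('v')(z) = Mul(-15, Add(z, 7)) = Mul(-15, Add(7, z)) = Add(-105, Mul(-15, z)))
V = 382598
Function('k')(b) = Add(630, Mul(84, b)) (Function('k')(b) = Mul(Add(Add(-105, Mul(-15, b)), b), Add(-12, 6)) = Mul(Add(-105, Mul(-14, b)), -6) = Add(630, Mul(84, b)))
Mul(Add(-290888, V), Pow(Add(Function('k')(-493), -397734), -1)) = Mul(Add(-290888, 382598), Pow(Add(Add(630, Mul(84, -493)), -397734), -1)) = Mul(91710, Pow(Add(Add(630, -41412), -397734), -1)) = Mul(91710, Pow(Add(-40782, -397734), -1)) = Mul(91710, Pow(-438516, -1)) = Mul(91710, Rational(-1, 438516)) = Rational(-5095, 24362)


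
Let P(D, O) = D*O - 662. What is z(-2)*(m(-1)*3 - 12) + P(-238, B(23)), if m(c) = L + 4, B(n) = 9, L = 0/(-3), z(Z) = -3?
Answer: -2804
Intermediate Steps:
L = 0 (L = 0*(-⅓) = 0)
m(c) = 4 (m(c) = 0 + 4 = 4)
P(D, O) = -662 + D*O
z(-2)*(m(-1)*3 - 12) + P(-238, B(23)) = -3*(4*3 - 12) + (-662 - 238*9) = -3*(12 - 12) + (-662 - 2142) = -3*0 - 2804 = 0 - 2804 = -2804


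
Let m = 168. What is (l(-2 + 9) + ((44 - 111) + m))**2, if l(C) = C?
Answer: 11664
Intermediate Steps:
(l(-2 + 9) + ((44 - 111) + m))**2 = ((-2 + 9) + ((44 - 111) + 168))**2 = (7 + (-67 + 168))**2 = (7 + 101)**2 = 108**2 = 11664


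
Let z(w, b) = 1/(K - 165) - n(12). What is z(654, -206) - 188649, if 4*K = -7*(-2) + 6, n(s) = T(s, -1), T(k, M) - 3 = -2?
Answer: -30184001/160 ≈ -1.8865e+5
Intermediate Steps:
T(k, M) = 1 (T(k, M) = 3 - 2 = 1)
n(s) = 1
K = 5 (K = (-7*(-2) + 6)/4 = (14 + 6)/4 = (¼)*20 = 5)
z(w, b) = -161/160 (z(w, b) = 1/(5 - 165) - 1*1 = 1/(-160) - 1 = -1/160 - 1 = -161/160)
z(654, -206) - 188649 = -161/160 - 188649 = -30184001/160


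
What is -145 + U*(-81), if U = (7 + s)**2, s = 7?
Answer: -16021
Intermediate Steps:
U = 196 (U = (7 + 7)**2 = 14**2 = 196)
-145 + U*(-81) = -145 + 196*(-81) = -145 - 15876 = -16021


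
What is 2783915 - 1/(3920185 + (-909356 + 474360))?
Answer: 9702469934934/3485189 ≈ 2.7839e+6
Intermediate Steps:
2783915 - 1/(3920185 + (-909356 + 474360)) = 2783915 - 1/(3920185 - 434996) = 2783915 - 1/3485189 = 9702469934934/3485189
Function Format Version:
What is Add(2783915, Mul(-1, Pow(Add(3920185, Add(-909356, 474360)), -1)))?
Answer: Rational(9702469934934, 3485189) ≈ 2.7839e+6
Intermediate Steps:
Add(2783915, Mul(-1, Pow(Add(3920185, Add(-909356, 474360)), -1))) = Add(2783915, Mul(-1, Pow(Add(3920185, -434996), -1))) = Add(2783915, Mul(-1, Pow(3485189, -1))) = Add(2783915, Mul(-1, Rational(1, 3485189))) = Add(2783915, Rational(-1, 3485189)) = Rational(9702469934934, 3485189)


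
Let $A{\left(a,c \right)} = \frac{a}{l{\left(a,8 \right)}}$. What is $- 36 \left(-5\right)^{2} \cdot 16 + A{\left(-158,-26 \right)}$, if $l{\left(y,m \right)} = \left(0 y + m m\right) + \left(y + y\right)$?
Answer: $- \frac{1814321}{126} \approx -14399.0$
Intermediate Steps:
$l{\left(y,m \right)} = m^{2} + 2 y$ ($l{\left(y,m \right)} = \left(0 + m^{2}\right) + 2 y = m^{2} + 2 y$)
$A{\left(a,c \right)} = \frac{a}{64 + 2 a}$ ($A{\left(a,c \right)} = \frac{a}{8^{2} + 2 a} = \frac{a}{64 + 2 a}$)
$- 36 \left(-5\right)^{2} \cdot 16 + A{\left(-158,-26 \right)} = - 36 \left(-5\right)^{2} \cdot 16 + \frac{1}{2} \left(-158\right) \frac{1}{32 - 158} = \left(-36\right) 25 \cdot 16 + \frac{1}{2} \left(-158\right) \frac{1}{-126} = \left(-900\right) 16 + \frac{1}{2} \left(-158\right) \left(- \frac{1}{126}\right) = -14400 + \frac{79}{126} = - \frac{1814321}{126}$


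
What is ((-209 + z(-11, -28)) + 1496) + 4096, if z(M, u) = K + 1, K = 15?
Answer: 5399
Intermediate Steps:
z(M, u) = 16 (z(M, u) = 15 + 1 = 16)
((-209 + z(-11, -28)) + 1496) + 4096 = ((-209 + 16) + 1496) + 4096 = (-193 + 1496) + 4096 = 1303 + 4096 = 5399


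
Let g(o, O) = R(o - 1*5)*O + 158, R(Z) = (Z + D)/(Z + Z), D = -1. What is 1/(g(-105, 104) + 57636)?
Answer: 55/3181556 ≈ 1.7287e-5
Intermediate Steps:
R(Z) = (-1 + Z)/(2*Z) (R(Z) = (Z - 1)/(Z + Z) = (-1 + Z)/((2*Z)) = (-1 + Z)*(1/(2*Z)) = (-1 + Z)/(2*Z))
g(o, O) = 158 + O*(-6 + o)/(2*(-5 + o)) (g(o, O) = ((-1 + (o - 1*5))/(2*(o - 1*5)))*O + 158 = ((-1 + (o - 5))/(2*(o - 5)))*O + 158 = ((-1 + (-5 + o))/(2*(-5 + o)))*O + 158 = ((-6 + o)/(2*(-5 + o)))*O + 158 = O*(-6 + o)/(2*(-5 + o)) + 158 = 158 + O*(-6 + o)/(2*(-5 + o)))
1/(g(-105, 104) + 57636) = 1/((-1580 + 316*(-105) + 104*(-6 - 105))/(2*(-5 - 105)) + 57636) = 1/((1/2)*(-1580 - 33180 + 104*(-111))/(-110) + 57636) = 1/((1/2)*(-1/110)*(-1580 - 33180 - 11544) + 57636) = 1/((1/2)*(-1/110)*(-46304) + 57636) = 1/(11576/55 + 57636) = 1/(3181556/55) = 55/3181556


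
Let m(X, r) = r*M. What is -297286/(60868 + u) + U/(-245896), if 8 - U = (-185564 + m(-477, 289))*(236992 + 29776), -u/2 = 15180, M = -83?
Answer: -106594756207229/468862198 ≈ -2.2735e+5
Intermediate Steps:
u = -30360 (u = -2*15180 = -30360)
m(X, r) = -83*r (m(X, r) = r*(-83) = -83*r)
U = 55901501176 (U = 8 - (-185564 - 83*289)*(236992 + 29776) = 8 - (-185564 - 23987)*266768 = 8 - (-209551)*266768 = 8 - 1*(-55901501168) = 8 + 55901501168 = 55901501176)
-297286/(60868 + u) + U/(-245896) = -297286/(60868 - 30360) + 55901501176/(-245896) = -297286/30508 + 55901501176*(-1/245896) = -297286*1/30508 - 6987687647/30737 = -148643/15254 - 6987687647/30737 = -106594756207229/468862198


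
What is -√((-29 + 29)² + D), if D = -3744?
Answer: -12*I*√26 ≈ -61.188*I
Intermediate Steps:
-√((-29 + 29)² + D) = -√((-29 + 29)² - 3744) = -√(0² - 3744) = -√(0 - 3744) = -√(-3744) = -12*I*√26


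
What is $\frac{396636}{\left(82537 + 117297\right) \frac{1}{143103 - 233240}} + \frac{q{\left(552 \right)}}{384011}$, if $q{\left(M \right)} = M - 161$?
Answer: $- \frac{6864499787961679}{38369227087} \approx -1.7891 \cdot 10^{5}$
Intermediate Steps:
$q{\left(M \right)} = -161 + M$ ($q{\left(M \right)} = M - 161 = -161 + M$)
$\frac{396636}{\left(82537 + 117297\right) \frac{1}{143103 - 233240}} + \frac{q{\left(552 \right)}}{384011} = \frac{396636}{\left(82537 + 117297\right) \frac{1}{143103 - 233240}} + \frac{-161 + 552}{384011} = \frac{396636}{199834 \frac{1}{-90137}} + 391 \cdot \frac{1}{384011} = \frac{396636}{199834 \left(- \frac{1}{90137}\right)} + \frac{391}{384011} = \frac{396636}{- \frac{199834}{90137}} + \frac{391}{384011} = 396636 \left(- \frac{90137}{199834}\right) + \frac{391}{384011} = - \frac{17875789566}{99917} + \frac{391}{384011} = - \frac{6864499787961679}{38369227087}$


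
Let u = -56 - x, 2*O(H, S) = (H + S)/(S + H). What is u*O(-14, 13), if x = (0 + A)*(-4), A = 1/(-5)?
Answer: -142/5 ≈ -28.400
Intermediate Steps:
A = -1/5 ≈ -0.20000
O(H, S) = 1/2 (O(H, S) = ((H + S)/(S + H))/2 = ((H + S)/(H + S))/2 = (1/2)*1 = 1/2)
x = 4/5 (x = (0 - 1/5)*(-4) = -1/5*(-4) = 4/5 ≈ 0.80000)
u = -284/5 (u = -56 - 1*4/5 = -56 - 4/5 = -284/5 ≈ -56.800)
u*O(-14, 13) = -284/5*1/2 = -142/5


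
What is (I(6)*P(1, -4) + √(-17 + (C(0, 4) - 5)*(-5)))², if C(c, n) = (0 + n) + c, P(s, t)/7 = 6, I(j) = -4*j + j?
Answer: 571524 - 3024*I*√3 ≈ 5.7152e+5 - 5237.7*I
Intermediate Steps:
I(j) = -3*j
P(s, t) = 42 (P(s, t) = 7*6 = 42)
C(c, n) = c + n (C(c, n) = n + c = c + n)
(I(6)*P(1, -4) + √(-17 + (C(0, 4) - 5)*(-5)))² = (-3*6*42 + √(-17 + ((0 + 4) - 5)*(-5)))² = (-18*42 + √(-17 + (4 - 5)*(-5)))² = (-756 + √(-17 - 1*(-5)))² = (-756 + √(-17 + 5))² = (-756 + √(-12))² = (-756 + 2*I*√3)²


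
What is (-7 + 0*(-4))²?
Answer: 49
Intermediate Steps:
(-7 + 0*(-4))² = (-7 + 0)² = (-7)² = 49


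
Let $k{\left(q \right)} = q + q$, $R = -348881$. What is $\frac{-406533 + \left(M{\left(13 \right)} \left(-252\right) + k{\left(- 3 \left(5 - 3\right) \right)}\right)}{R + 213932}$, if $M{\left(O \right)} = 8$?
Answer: $\frac{136187}{44983} \approx 3.0275$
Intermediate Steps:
$k{\left(q \right)} = 2 q$
$\frac{-406533 + \left(M{\left(13 \right)} \left(-252\right) + k{\left(- 3 \left(5 - 3\right) \right)}\right)}{R + 213932} = \frac{-406533 + \left(8 \left(-252\right) + 2 \left(- 3 \left(5 - 3\right)\right)\right)}{-348881 + 213932} = \frac{-406533 - \left(2016 - 2 \left(\left(-3\right) 2\right)\right)}{-134949} = \left(-406533 + \left(-2016 + 2 \left(-6\right)\right)\right) \left(- \frac{1}{134949}\right) = \left(-406533 - 2028\right) \left(- \frac{1}{134949}\right) = \left(-408561\right) \left(- \frac{1}{134949}\right) = \frac{136187}{44983}$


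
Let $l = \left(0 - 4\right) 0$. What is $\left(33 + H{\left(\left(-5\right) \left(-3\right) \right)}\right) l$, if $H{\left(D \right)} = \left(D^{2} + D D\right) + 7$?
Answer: $0$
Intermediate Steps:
$H{\left(D \right)} = 7 + 2 D^{2}$ ($H{\left(D \right)} = \left(D^{2} + D^{2}\right) + 7 = 2 D^{2} + 7 = 7 + 2 D^{2}$)
$l = 0$ ($l = \left(-4\right) 0 = 0$)
$\left(33 + H{\left(\left(-5\right) \left(-3\right) \right)}\right) l = \left(33 + \left(7 + 2 \left(\left(-5\right) \left(-3\right)\right)^{2}\right)\right) 0 = \left(33 + \left(7 + 2 \cdot 15^{2}\right)\right) 0 = \left(33 + \left(7 + 2 \cdot 225\right)\right) 0 = \left(33 + \left(7 + 450\right)\right) 0 = \left(33 + 457\right) 0 = 490 \cdot 0 = 0$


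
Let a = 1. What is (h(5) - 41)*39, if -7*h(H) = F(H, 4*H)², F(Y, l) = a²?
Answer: -11232/7 ≈ -1604.6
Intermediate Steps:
F(Y, l) = 1 (F(Y, l) = 1² = 1)
h(H) = -⅐ (h(H) = -⅐*1² = -⅐*1 = -⅐)
(h(5) - 41)*39 = (-⅐ - 41)*39 = -288/7*39 = -11232/7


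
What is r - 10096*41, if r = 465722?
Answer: 51786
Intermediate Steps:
r - 10096*41 = 465722 - 10096*41 = 465722 - 413936 = 51786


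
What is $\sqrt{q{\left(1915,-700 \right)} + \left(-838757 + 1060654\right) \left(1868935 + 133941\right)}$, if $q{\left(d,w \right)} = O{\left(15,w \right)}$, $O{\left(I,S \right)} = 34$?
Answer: $\sqrt{444432175806} \approx 6.6666 \cdot 10^{5}$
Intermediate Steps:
$q{\left(d,w \right)} = 34$
$\sqrt{q{\left(1915,-700 \right)} + \left(-838757 + 1060654\right) \left(1868935 + 133941\right)} = \sqrt{34 + \left(-838757 + 1060654\right) \left(1868935 + 133941\right)} = \sqrt{34 + 221897 \cdot 2002876} = \sqrt{34 + 444432175772} = \sqrt{444432175806}$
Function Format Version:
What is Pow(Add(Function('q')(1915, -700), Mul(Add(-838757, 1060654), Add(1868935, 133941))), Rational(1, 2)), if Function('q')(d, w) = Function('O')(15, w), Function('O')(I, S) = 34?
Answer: Pow(444432175806, Rational(1, 2)) ≈ 6.6666e+5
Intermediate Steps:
Function('q')(d, w) = 34
Pow(Add(Function('q')(1915, -700), Mul(Add(-838757, 1060654), Add(1868935, 133941))), Rational(1, 2)) = Pow(Add(34, Mul(Add(-838757, 1060654), Add(1868935, 133941))), Rational(1, 2)) = Pow(Add(34, Mul(221897, 2002876)), Rational(1, 2)) = Pow(Add(34, 444432175772), Rational(1, 2)) = Pow(444432175806, Rational(1, 2))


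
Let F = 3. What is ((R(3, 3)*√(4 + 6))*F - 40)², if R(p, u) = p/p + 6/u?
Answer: 2410 - 720*√10 ≈ 133.16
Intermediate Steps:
R(p, u) = 1 + 6/u
((R(3, 3)*√(4 + 6))*F - 40)² = ((((6 + 3)/3)*√(4 + 6))*3 - 40)² = ((((⅓)*9)*√10)*3 - 40)² = ((3*√10)*3 - 40)² = (9*√10 - 40)² = (-40 + 9*√10)²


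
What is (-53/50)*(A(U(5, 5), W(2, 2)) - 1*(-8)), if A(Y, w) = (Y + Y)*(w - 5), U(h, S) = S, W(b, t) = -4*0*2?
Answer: 1113/25 ≈ 44.520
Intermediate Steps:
W(b, t) = 0 (W(b, t) = 0*2 = 0)
A(Y, w) = 2*Y*(-5 + w) (A(Y, w) = (2*Y)*(-5 + w) = 2*Y*(-5 + w))
(-53/50)*(A(U(5, 5), W(2, 2)) - 1*(-8)) = (-53/50)*(2*5*(-5 + 0) - 1*(-8)) = (-53*1/50)*(2*5*(-5) + 8) = -53*(-50 + 8)/50 = -53/50*(-42) = 1113/25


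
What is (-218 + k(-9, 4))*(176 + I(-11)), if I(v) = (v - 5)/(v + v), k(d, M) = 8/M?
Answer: -419904/11 ≈ -38173.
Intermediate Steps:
I(v) = (-5 + v)/(2*v) (I(v) = (-5 + v)/((2*v)) = (-5 + v)*(1/(2*v)) = (-5 + v)/(2*v))
(-218 + k(-9, 4))*(176 + I(-11)) = (-218 + 8/4)*(176 + (½)*(-5 - 11)/(-11)) = (-218 + 8*(¼))*(176 + (½)*(-1/11)*(-16)) = (-218 + 2)*(176 + 8/11) = -216*1944/11 = -419904/11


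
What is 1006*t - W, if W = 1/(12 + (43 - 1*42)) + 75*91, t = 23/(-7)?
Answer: -921876/91 ≈ -10131.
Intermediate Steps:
t = -23/7 (t = 23*(-⅐) = -23/7 ≈ -3.2857)
W = 88726/13 (W = 1/(12 + (43 - 42)) + 6825 = 1/(12 + 1) + 6825 = 1/13 + 6825 = 88726/13 ≈ 6825.1)
1006*t - W = 1006*(-23/7) - 1*88726/13 = -23138/7 - 88726/13 = -921876/91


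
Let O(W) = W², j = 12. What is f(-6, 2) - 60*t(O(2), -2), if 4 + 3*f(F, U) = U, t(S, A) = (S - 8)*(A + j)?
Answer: 7198/3 ≈ 2399.3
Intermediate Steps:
t(S, A) = (-8 + S)*(12 + A) (t(S, A) = (S - 8)*(A + 12) = (-8 + S)*(12 + A))
f(F, U) = -4/3 + U/3
f(-6, 2) - 60*t(O(2), -2) = (-4/3 + (⅓)*2) - 60*(-96 - 8*(-2) + 12*2² - 2*2²) = (-4/3 + ⅔) - 60*(-96 + 16 + 12*4 - 2*4) = -⅔ - 60*(-96 + 16 + 48 - 8) = -⅔ - 60*(-40) = -⅔ + 2400 = 7198/3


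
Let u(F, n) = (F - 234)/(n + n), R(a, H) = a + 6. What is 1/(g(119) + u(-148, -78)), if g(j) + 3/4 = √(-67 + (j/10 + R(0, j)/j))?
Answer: 24597300/838897387 - 12168*I*√77955710/838897387 ≈ 0.029321 - 0.12807*I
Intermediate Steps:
R(a, H) = 6 + a
u(F, n) = (-234 + F)/(2*n) (u(F, n) = (-234 + F)/((2*n)) = (-234 + F)*(1/(2*n)) = (-234 + F)/(2*n))
g(j) = -¾ + √(-67 + 6/j + j/10) (g(j) = -¾ + √(-67 + (j/10 + (6 + 0)/j)) = -¾ + √(-67 + (j*(⅒) + 6/j)) = -¾ + √(-67 + (j/10 + 6/j)) = -¾ + √(-67 + (6/j + j/10)) = -¾ + √(-67 + 6/j + j/10))
1/(g(119) + u(-148, -78)) = 1/((-¾ + √(-6700 + 10*119 + 600/119)/10) + (½)*(-234 - 148)/(-78)) = 1/((-¾ + √(-6700 + 1190 + 600*(1/119))/10) + (½)*(-1/78)*(-382)) = 1/((-¾ + √(-6700 + 1190 + 600/119)/10) + 191/78) = 1/((-¾ + √(-655090/119)/10) + 191/78) = 1/((-¾ + (I*√77955710/119)/10) + 191/78) = 1/((-¾ + I*√77955710/1190) + 191/78) = 1/(265/156 + I*√77955710/1190)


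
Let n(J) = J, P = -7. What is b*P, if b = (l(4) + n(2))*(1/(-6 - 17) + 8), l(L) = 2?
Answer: -5124/23 ≈ -222.78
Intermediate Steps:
b = 732/23 (b = (2 + 2)*(1/(-6 - 17) + 8) = 4*(1/(-23) + 8) = 4*(-1/23 + 8) = 4*(183/23) = 732/23 ≈ 31.826)
b*P = (732/23)*(-7) = -5124/23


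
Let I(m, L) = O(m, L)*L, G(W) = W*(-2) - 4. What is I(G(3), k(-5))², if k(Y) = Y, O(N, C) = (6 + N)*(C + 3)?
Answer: 1600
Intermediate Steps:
O(N, C) = (3 + C)*(6 + N) (O(N, C) = (6 + N)*(3 + C) = (3 + C)*(6 + N))
G(W) = -4 - 2*W (G(W) = -2*W - 4 = -4 - 2*W)
I(m, L) = L*(18 + 3*m + 6*L + L*m) (I(m, L) = (18 + 3*m + 6*L + L*m)*L = L*(18 + 3*m + 6*L + L*m))
I(G(3), k(-5))² = (-5*(18 + 3*(-4 - 2*3) + 6*(-5) - 5*(-4 - 2*3)))² = (-5*(18 + 3*(-4 - 6) - 30 - 5*(-4 - 6)))² = (-5*(18 + 3*(-10) - 30 - 5*(-10)))² = (-5*(18 - 30 - 30 + 50))² = (-5*8)² = (-40)² = 1600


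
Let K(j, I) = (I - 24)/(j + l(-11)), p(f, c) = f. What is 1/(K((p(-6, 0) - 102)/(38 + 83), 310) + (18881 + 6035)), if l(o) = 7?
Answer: 739/18447530 ≈ 4.0060e-5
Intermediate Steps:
K(j, I) = (-24 + I)/(7 + j) (K(j, I) = (I - 24)/(j + 7) = (-24 + I)/(7 + j))
1/(K((p(-6, 0) - 102)/(38 + 83), 310) + (18881 + 6035)) = 1/((-24 + 310)/(7 + (-6 - 102)/(38 + 83)) + (18881 + 6035)) = 1/(286/(7 - 108/121) + 24916) = 1/(286/(739/121) + 24916) = 1/((121/739)*286 + 24916) = 1/(34606/739 + 24916) = 1/(18447530/739) = 739/18447530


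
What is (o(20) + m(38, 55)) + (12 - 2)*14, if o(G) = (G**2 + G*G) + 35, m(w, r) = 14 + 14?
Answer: 1003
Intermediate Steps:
m(w, r) = 28
o(G) = 35 + 2*G**2 (o(G) = (G**2 + G**2) + 35 = 2*G**2 + 35 = 35 + 2*G**2)
(o(20) + m(38, 55)) + (12 - 2)*14 = ((35 + 2*20**2) + 28) + (12 - 2)*14 = ((35 + 2*400) + 28) + 10*14 = ((35 + 800) + 28) + 140 = (835 + 28) + 140 = 863 + 140 = 1003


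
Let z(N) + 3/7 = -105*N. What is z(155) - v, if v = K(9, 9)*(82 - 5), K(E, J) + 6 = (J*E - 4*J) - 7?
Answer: -131176/7 ≈ -18739.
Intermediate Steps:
K(E, J) = -13 - 4*J + E*J (K(E, J) = -6 + ((J*E - 4*J) - 7) = -6 + ((E*J - 4*J) - 7) = -6 + ((-4*J + E*J) - 7) = -6 + (-7 - 4*J + E*J) = -13 - 4*J + E*J)
z(N) = -3/7 - 105*N
v = 2464 (v = (-13 - 4*9 + 9*9)*(82 - 5) = (-13 - 36 + 81)*77 = 32*77 = 2464)
z(155) - v = (-3/7 - 105*155) - 1*2464 = (-3/7 - 16275) - 2464 = -113928/7 - 2464 = -131176/7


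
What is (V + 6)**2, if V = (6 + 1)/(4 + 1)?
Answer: 1369/25 ≈ 54.760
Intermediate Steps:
V = 7/5 ≈ 1.4000
(V + 6)**2 = (7/5 + 6)**2 = (37/5)**2 = 1369/25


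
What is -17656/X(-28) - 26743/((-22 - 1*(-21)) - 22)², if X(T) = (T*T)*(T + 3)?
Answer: -64352847/1296050 ≈ -49.653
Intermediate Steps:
X(T) = T²*(3 + T)
-17656/X(-28) - 26743/((-22 - 1*(-21)) - 22)² = -17656*1/(784*(3 - 28)) - 26743/((-22 - 1*(-21)) - 22)² = -17656/(784*(-25)) - 26743/((-22 + 21) - 22)² = -17656/(-19600) - 26743/(-1 - 22)² = -17656*(-1/19600) - 26743/((-23)²) = 2207/2450 - 26743/529 = -64352847/1296050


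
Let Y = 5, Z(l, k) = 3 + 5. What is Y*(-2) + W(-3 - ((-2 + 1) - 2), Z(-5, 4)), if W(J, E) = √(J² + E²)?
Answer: -2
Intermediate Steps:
Z(l, k) = 8
W(J, E) = √(E² + J²)
Y*(-2) + W(-3 - ((-2 + 1) - 2), Z(-5, 4)) = 5*(-2) + √(8² + (-3 - ((-2 + 1) - 2))²) = -10 + √(64 + (-3 - (-1 - 2))²) = -10 + √(64 + (-3 - 1*(-3))²) = -10 + √(64 + (-3 + 3)²) = -10 + √(64 + 0²) = -10 + √(64 + 0) = -10 + √64 = -10 + 8 = -2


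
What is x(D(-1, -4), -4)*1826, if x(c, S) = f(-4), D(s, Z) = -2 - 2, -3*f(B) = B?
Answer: 7304/3 ≈ 2434.7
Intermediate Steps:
f(B) = -B/3
D(s, Z) = -4
x(c, S) = 4/3 (x(c, S) = -⅓*(-4) = 4/3)
x(D(-1, -4), -4)*1826 = (4/3)*1826 = 7304/3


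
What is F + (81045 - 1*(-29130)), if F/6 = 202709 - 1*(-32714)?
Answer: 1522713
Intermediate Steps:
F = 1412538 (F = 6*(202709 - 1*(-32714)) = 6*(202709 + 32714) = 6*235423 = 1412538)
F + (81045 - 1*(-29130)) = 1412538 + (81045 - 1*(-29130)) = 1412538 + (81045 + 29130) = 1412538 + 110175 = 1522713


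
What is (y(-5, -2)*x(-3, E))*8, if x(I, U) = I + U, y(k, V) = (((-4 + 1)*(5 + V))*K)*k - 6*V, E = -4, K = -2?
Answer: 4368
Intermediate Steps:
y(k, V) = -6*V + k*(30 + 6*V) (y(k, V) = (((-4 + 1)*(5 + V))*(-2))*k - 6*V = (-3*(5 + V)*(-2))*k - 6*V = ((-15 - 3*V)*(-2))*k - 6*V = (30 + 6*V)*k - 6*V = k*(30 + 6*V) - 6*V = -6*V + k*(30 + 6*V))
(y(-5, -2)*x(-3, E))*8 = ((-6*(-2) + 30*(-5) + 6*(-2)*(-5))*(-3 - 4))*8 = ((12 - 150 + 60)*(-7))*8 = -78*(-7)*8 = 546*8 = 4368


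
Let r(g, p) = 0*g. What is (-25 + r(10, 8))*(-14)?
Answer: 350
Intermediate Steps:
r(g, p) = 0
(-25 + r(10, 8))*(-14) = (-25 + 0)*(-14) = -25*(-14) = 350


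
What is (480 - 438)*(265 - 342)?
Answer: -3234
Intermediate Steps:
(480 - 438)*(265 - 342) = 42*(-77) = -3234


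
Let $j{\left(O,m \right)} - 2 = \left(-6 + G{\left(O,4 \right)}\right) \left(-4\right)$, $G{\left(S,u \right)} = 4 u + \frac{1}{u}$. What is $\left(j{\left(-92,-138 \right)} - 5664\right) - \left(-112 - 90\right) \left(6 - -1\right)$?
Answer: $-4289$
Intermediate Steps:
$G{\left(S,u \right)} = \frac{1}{u} + 4 u$
$j{\left(O,m \right)} = -39$ ($j{\left(O,m \right)} = 2 + \left(-6 + \left(\frac{1}{4} + 4 \cdot 4\right)\right) \left(-4\right) = 2 + \left(-6 + \left(\frac{1}{4} + 16\right)\right) \left(-4\right) = 2 + \left(-6 + \frac{65}{4}\right) \left(-4\right) = 2 + \frac{41}{4} \left(-4\right) = 2 - 41 = -39$)
$\left(j{\left(-92,-138 \right)} - 5664\right) - \left(-112 - 90\right) \left(6 - -1\right) = \left(-39 - 5664\right) - \left(-112 - 90\right) \left(6 - -1\right) = \left(-39 - 5664\right) - - 202 \left(6 + 1\right) = -5703 - \left(-202\right) 7 = -5703 - -1414 = -5703 + 1414 = -4289$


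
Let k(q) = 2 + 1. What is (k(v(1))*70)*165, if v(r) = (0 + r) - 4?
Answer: 34650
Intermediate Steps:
v(r) = -4 + r (v(r) = r - 4 = -4 + r)
k(q) = 3
(k(v(1))*70)*165 = (3*70)*165 = 210*165 = 34650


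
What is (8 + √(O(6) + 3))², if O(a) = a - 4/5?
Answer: (40 + √205)²/25 ≈ 118.02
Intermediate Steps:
O(a) = -⅘ + a (O(a) = a - 4*⅕ = a - ⅘ = -⅘ + a)
(8 + √(O(6) + 3))² = (8 + √((-⅘ + 6) + 3))² = (8 + √(26/5 + 3))² = (8 + √(41/5))² = (8 + √205/5)²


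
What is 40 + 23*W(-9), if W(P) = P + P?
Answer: -374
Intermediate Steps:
W(P) = 2*P
40 + 23*W(-9) = 40 + 23*(2*(-9)) = 40 + 23*(-18) = 40 - 414 = -374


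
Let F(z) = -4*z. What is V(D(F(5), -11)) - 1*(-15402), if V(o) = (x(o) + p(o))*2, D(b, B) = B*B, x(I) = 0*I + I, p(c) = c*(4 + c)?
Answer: 45894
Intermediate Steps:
x(I) = I (x(I) = 0 + I = I)
D(b, B) = B**2
V(o) = 2*o + 2*o*(4 + o) (V(o) = (o + o*(4 + o))*2 = 2*o + 2*o*(4 + o))
V(D(F(5), -11)) - 1*(-15402) = 2*(-11)**2*(5 + (-11)**2) - 1*(-15402) = 2*121*(5 + 121) + 15402 = 2*121*126 + 15402 = 30492 + 15402 = 45894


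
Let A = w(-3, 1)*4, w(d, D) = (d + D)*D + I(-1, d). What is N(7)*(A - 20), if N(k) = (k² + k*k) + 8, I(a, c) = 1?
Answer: -2544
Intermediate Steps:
w(d, D) = 1 + D*(D + d) (w(d, D) = (d + D)*D + 1 = (D + d)*D + 1 = D*(D + d) + 1 = 1 + D*(D + d))
N(k) = 8 + 2*k² (N(k) = (k² + k²) + 8 = 2*k² + 8 = 8 + 2*k²)
A = -4 (A = (1 + 1² + 1*(-3))*4 = (1 + 1 - 3)*4 = -1*4 = -4)
N(7)*(A - 20) = (8 + 2*7²)*(-4 - 20) = (8 + 2*49)*(-24) = (8 + 98)*(-24) = 106*(-24) = -2544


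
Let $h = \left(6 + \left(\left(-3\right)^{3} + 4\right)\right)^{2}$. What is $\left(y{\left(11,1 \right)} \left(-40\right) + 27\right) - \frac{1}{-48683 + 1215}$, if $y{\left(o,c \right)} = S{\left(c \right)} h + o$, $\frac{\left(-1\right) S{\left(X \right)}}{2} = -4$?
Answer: $- \frac{4409444923}{47468} \approx -92893.0$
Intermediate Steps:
$S{\left(X \right)} = 8$ ($S{\left(X \right)} = \left(-2\right) \left(-4\right) = 8$)
$h = 289$ ($h = \left(6 + \left(-27 + 4\right)\right)^{2} = \left(6 - 23\right)^{2} = \left(-17\right)^{2} = 289$)
$y{\left(o,c \right)} = 2312 + o$ ($y{\left(o,c \right)} = 8 \cdot 289 + o = 2312 + o$)
$\left(y{\left(11,1 \right)} \left(-40\right) + 27\right) - \frac{1}{-48683 + 1215} = \left(\left(2312 + 11\right) \left(-40\right) + 27\right) - \frac{1}{-48683 + 1215} = \left(2323 \left(-40\right) + 27\right) - \frac{1}{-47468} = \left(-92920 + 27\right) - - \frac{1}{47468} = -92893 + \frac{1}{47468} = - \frac{4409444923}{47468}$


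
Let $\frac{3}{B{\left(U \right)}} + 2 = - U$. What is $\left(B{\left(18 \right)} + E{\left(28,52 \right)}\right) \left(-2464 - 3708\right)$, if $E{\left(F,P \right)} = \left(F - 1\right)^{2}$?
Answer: $- \frac{22492311}{5} \approx -4.4985 \cdot 10^{6}$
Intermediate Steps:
$B{\left(U \right)} = \frac{3}{-2 - U}$
$E{\left(F,P \right)} = \left(-1 + F\right)^{2}$
$\left(B{\left(18 \right)} + E{\left(28,52 \right)}\right) \left(-2464 - 3708\right) = \left(- \frac{3}{2 + 18} + \left(-1 + 28\right)^{2}\right) \left(-2464 - 3708\right) = \left(- \frac{3}{20} + 27^{2}\right) \left(-6172\right) = \left(\left(-3\right) \frac{1}{20} + 729\right) \left(-6172\right) = \left(- \frac{3}{20} + 729\right) \left(-6172\right) = \frac{14577}{20} \left(-6172\right) = - \frac{22492311}{5}$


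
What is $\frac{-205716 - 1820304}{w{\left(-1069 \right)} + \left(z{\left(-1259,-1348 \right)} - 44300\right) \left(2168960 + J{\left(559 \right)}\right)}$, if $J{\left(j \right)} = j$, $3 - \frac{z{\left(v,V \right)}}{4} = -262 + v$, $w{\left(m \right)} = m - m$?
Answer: $\frac{168835}{6907025323} \approx 2.4444 \cdot 10^{-5}$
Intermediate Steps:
$w{\left(m \right)} = 0$
$z{\left(v,V \right)} = 1060 - 4 v$ ($z{\left(v,V \right)} = 12 - 4 \left(-262 + v\right) = 12 - \left(-1048 + 4 v\right) = 1060 - 4 v$)
$\frac{-205716 - 1820304}{w{\left(-1069 \right)} + \left(z{\left(-1259,-1348 \right)} - 44300\right) \left(2168960 + J{\left(559 \right)}\right)} = \frac{-205716 - 1820304}{0 + \left(\left(1060 - -5036\right) - 44300\right) \left(2168960 + 559\right)} = - \frac{2026020}{0 + \left(\left(1060 + 5036\right) - 44300\right) 2169519} = - \frac{2026020}{0 + \left(6096 - 44300\right) 2169519} = - \frac{2026020}{0 - 82884303876} = - \frac{2026020}{-82884303876} = \left(-2026020\right) \left(- \frac{1}{82884303876}\right) = \frac{168835}{6907025323}$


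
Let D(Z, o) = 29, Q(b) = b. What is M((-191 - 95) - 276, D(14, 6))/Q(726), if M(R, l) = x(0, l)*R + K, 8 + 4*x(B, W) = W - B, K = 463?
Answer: -4975/1452 ≈ -3.4263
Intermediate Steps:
x(B, W) = -2 - B/4 + W/4 (x(B, W) = -2 + (W - B)/4 = -2 + (-B/4 + W/4) = -2 - B/4 + W/4)
M(R, l) = 463 + R*(-2 + l/4) (M(R, l) = (-2 - 1/4*0 + l/4)*R + 463 = (-2 + 0 + l/4)*R + 463 = (-2 + l/4)*R + 463 = R*(-2 + l/4) + 463 = 463 + R*(-2 + l/4))
M((-191 - 95) - 276, D(14, 6))/Q(726) = (463 + ((-191 - 95) - 276)*(-8 + 29)/4)/726 = (463 + (1/4)*(-286 - 276)*21)*(1/726) = (463 + (1/4)*(-562)*21)*(1/726) = (463 - 5901/2)*(1/726) = -4975/2*1/726 = -4975/1452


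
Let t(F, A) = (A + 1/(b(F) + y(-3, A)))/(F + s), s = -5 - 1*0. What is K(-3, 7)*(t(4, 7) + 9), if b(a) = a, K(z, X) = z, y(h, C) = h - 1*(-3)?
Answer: -21/4 ≈ -5.2500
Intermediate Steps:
y(h, C) = 3 + h (y(h, C) = h + 3 = 3 + h)
s = -5 (s = -5 + 0 = -5)
t(F, A) = (A + 1/F)/(-5 + F) (t(F, A) = (A + 1/(F + (3 - 3)))/(F - 5) = (A + 1/(F + 0))/(-5 + F) = (A + 1/F)/(-5 + F))
K(-3, 7)*(t(4, 7) + 9) = -3*((1 + 7*4)/(4*(-5 + 4)) + 9) = -3*((¼)*(1 + 28)/(-1) + 9) = -3*((¼)*(-1)*29 + 9) = -3*(-29/4 + 9) = -3*7/4 = -21/4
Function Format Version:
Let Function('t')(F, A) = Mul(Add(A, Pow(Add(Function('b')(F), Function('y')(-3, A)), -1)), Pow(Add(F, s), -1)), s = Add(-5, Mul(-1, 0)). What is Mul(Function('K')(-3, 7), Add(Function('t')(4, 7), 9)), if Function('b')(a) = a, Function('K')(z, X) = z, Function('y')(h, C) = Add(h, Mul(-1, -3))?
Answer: Rational(-21, 4) ≈ -5.2500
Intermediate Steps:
Function('y')(h, C) = Add(3, h) (Function('y')(h, C) = Add(h, 3) = Add(3, h))
s = -5 (s = Add(-5, 0) = -5)
Function('t')(F, A) = Mul(Pow(Add(-5, F), -1), Add(A, Pow(F, -1))) (Function('t')(F, A) = Mul(Add(A, Pow(Add(F, Add(3, -3)), -1)), Pow(Add(F, -5), -1)) = Mul(Add(A, Pow(Add(F, 0), -1)), Pow(Add(-5, F), -1)) = Mul(Add(A, Pow(F, -1)), Pow(Add(-5, F), -1)) = Mul(Pow(Add(-5, F), -1), Add(A, Pow(F, -1))))
Mul(Function('K')(-3, 7), Add(Function('t')(4, 7), 9)) = Mul(-3, Add(Mul(Pow(4, -1), Pow(Add(-5, 4), -1), Add(1, Mul(7, 4))), 9)) = Mul(-3, Add(Mul(Rational(1, 4), Pow(-1, -1), Add(1, 28)), 9)) = Mul(-3, Add(Mul(Rational(1, 4), -1, 29), 9)) = Mul(-3, Add(Rational(-29, 4), 9)) = Mul(-3, Rational(7, 4)) = Rational(-21, 4)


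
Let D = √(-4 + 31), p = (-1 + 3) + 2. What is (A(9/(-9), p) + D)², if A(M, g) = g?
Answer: 43 + 24*√3 ≈ 84.569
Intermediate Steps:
p = 4 (p = 2 + 2 = 4)
D = 3*√3 (D = √27 = 3*√3 ≈ 5.1962)
(A(9/(-9), p) + D)² = (4 + 3*√3)²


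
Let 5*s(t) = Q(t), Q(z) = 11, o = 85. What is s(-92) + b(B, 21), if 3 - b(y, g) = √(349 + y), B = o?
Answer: 26/5 - √434 ≈ -15.633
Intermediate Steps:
B = 85
s(t) = 11/5 (s(t) = (⅕)*11 = 11/5)
b(y, g) = 3 - √(349 + y)
s(-92) + b(B, 21) = 11/5 + (3 - √(349 + 85)) = 11/5 + (3 - √434) = 26/5 - √434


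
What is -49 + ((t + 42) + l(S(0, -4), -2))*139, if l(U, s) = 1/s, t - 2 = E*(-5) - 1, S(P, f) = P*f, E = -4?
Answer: 17277/2 ≈ 8638.5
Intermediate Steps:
t = 21 (t = 2 + (-4*(-5) - 1) = 2 + (20 - 1) = 2 + 19 = 21)
-49 + ((t + 42) + l(S(0, -4), -2))*139 = -49 + ((21 + 42) + 1/(-2))*139 = -49 + (63 - ½)*139 = -49 + (125/2)*139 = -49 + 17375/2 = 17277/2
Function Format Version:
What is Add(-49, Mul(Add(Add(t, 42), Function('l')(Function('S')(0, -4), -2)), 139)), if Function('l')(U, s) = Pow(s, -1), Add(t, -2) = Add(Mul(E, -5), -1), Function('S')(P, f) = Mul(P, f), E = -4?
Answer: Rational(17277, 2) ≈ 8638.5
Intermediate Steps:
t = 21 (t = Add(2, Add(Mul(-4, -5), -1)) = Add(2, Add(20, -1)) = Add(2, 19) = 21)
Add(-49, Mul(Add(Add(t, 42), Function('l')(Function('S')(0, -4), -2)), 139)) = Add(-49, Mul(Add(Add(21, 42), Pow(-2, -1)), 139)) = Add(-49, Mul(Add(63, Rational(-1, 2)), 139)) = Add(-49, Mul(Rational(125, 2), 139)) = Add(-49, Rational(17375, 2)) = Rational(17277, 2)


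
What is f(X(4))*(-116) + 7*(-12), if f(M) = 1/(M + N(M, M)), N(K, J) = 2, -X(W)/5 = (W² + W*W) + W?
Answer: -7418/89 ≈ -83.348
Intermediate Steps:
X(W) = -10*W² - 5*W (X(W) = -5*((W² + W*W) + W) = -5*((W² + W²) + W) = -5*(2*W² + W) = -5*(W + 2*W²) = -10*W² - 5*W)
f(M) = 1/(2 + M) (f(M) = 1/(M + 2) = 1/(2 + M))
f(X(4))*(-116) + 7*(-12) = -116/(2 - 5*4*(1 + 2*4)) + 7*(-12) = -116/(2 - 5*4*(1 + 8)) - 84 = -116/(2 - 5*4*9) - 84 = -116/(2 - 180) - 84 = -116/(-178) - 84 = -1/178*(-116) - 84 = 58/89 - 84 = -7418/89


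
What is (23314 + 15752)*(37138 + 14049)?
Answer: 1999671342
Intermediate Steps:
(23314 + 15752)*(37138 + 14049) = 39066*51187 = 1999671342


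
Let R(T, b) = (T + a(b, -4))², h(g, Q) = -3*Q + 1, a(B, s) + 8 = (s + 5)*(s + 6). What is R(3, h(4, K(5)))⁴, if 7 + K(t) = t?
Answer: 6561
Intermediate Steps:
K(t) = -7 + t
a(B, s) = -8 + (5 + s)*(6 + s) (a(B, s) = -8 + (s + 5)*(s + 6) = -8 + (5 + s)*(6 + s))
h(g, Q) = 1 - 3*Q
R(T, b) = (-6 + T)² (R(T, b) = (T + (22 + (-4)² + 11*(-4)))² = (T + (22 + 16 - 44))² = (T - 6)² = (-6 + T)²)
R(3, h(4, K(5)))⁴ = ((-6 + 3)²)⁴ = ((-3)²)⁴ = 9⁴ = 6561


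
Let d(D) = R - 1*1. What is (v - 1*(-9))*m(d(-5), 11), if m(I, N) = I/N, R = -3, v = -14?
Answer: 20/11 ≈ 1.8182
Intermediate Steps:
d(D) = -4 (d(D) = -3 - 1*1 = -3 - 1 = -4)
(v - 1*(-9))*m(d(-5), 11) = (-14 - 1*(-9))*(-4/11) = (-14 + 9)*(-4*1/11) = -5*(-4/11) = 20/11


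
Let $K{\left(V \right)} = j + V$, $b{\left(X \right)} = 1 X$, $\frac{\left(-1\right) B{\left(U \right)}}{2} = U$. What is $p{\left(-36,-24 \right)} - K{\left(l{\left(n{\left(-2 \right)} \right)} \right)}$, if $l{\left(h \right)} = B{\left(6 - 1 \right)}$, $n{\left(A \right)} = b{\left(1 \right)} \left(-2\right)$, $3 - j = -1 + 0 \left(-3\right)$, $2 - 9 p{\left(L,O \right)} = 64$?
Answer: $- \frac{8}{9} \approx -0.88889$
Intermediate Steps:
$B{\left(U \right)} = - 2 U$
$p{\left(L,O \right)} = - \frac{62}{9}$ ($p{\left(L,O \right)} = \frac{2}{9} - \frac{64}{9} = - \frac{62}{9}$)
$j = 4$ ($j = 3 - \left(-1 + 0 \left(-3\right)\right) = 3 - \left(-1 + 0\right) = 3 - -1 = 3 + 1 = 4$)
$b{\left(X \right)} = X$
$n{\left(A \right)} = -2$ ($n{\left(A \right)} = 1 \left(-2\right) = -2$)
$l{\left(h \right)} = -10$ ($l{\left(h \right)} = - 2 \left(6 - 1\right) = \left(-2\right) 5 = -10$)
$K{\left(V \right)} = 4 + V$
$p{\left(-36,-24 \right)} - K{\left(l{\left(n{\left(-2 \right)} \right)} \right)} = - \frac{62}{9} - \left(4 - 10\right) = - \frac{62}{9} - -6 = - \frac{62}{9} + 6 = - \frac{8}{9}$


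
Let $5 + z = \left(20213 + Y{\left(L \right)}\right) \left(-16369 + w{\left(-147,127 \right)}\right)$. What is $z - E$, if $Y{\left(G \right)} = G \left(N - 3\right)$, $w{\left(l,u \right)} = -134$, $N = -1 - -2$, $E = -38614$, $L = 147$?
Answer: $-328684648$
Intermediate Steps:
$N = 1$ ($N = -1 + 2 = 1$)
$Y{\left(G \right)} = - 2 G$ ($Y{\left(G \right)} = G \left(1 - 3\right) = G \left(-2\right) = - 2 G$)
$z = -328723262$ ($z = -5 + \left(20213 - 294\right) \left(-16369 - 134\right) = -5 + \left(20213 - 294\right) \left(-16503\right) = -5 + 19919 \left(-16503\right) = -5 - 328723257 = -328723262$)
$z - E = -328723262 - -38614 = -328723262 + 38614 = -328684648$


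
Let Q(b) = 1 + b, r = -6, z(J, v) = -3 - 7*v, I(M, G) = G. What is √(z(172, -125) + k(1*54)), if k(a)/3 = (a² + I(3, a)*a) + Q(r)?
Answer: √18353 ≈ 135.47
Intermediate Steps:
k(a) = -15 + 6*a² (k(a) = 3*((a² + a*a) + (1 - 6)) = 3*((a² + a²) - 5) = 3*(2*a² - 5) = 3*(-5 + 2*a²) = -15 + 6*a²)
√(z(172, -125) + k(1*54)) = √((-3 - 7*(-125)) + (-15 + 6*(1*54)²)) = √((-3 + 875) + (-15 + 6*54²)) = √(872 + (-15 + 6*2916)) = √(872 + (-15 + 17496)) = √(872 + 17481) = √18353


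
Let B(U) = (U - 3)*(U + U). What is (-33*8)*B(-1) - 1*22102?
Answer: -24214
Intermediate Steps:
B(U) = 2*U*(-3 + U) (B(U) = (-3 + U)*(2*U) = 2*U*(-3 + U))
(-33*8)*B(-1) - 1*22102 = (-33*8)*(2*(-1)*(-3 - 1)) - 1*22102 = -528*(-1)*(-4) - 22102 = -264*8 - 22102 = -2112 - 22102 = -24214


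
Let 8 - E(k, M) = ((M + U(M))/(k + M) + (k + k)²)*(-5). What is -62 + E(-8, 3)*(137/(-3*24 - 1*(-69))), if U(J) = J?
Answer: -175820/3 ≈ -58607.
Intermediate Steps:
E(k, M) = 8 + 20*k² + 10*M/(M + k) (E(k, M) = 8 - ((M + M)/(k + M) + (k + k)²)*(-5) = 8 - ((2*M)/(M + k) + (2*k)²)*(-5) = 8 - (2*M/(M + k) + 4*k²)*(-5) = 8 - (4*k² + 2*M/(M + k))*(-5) = 8 - (-20*k² - 10*M/(M + k)) = 8 + (20*k² + 10*M/(M + k)) = 8 + 20*k² + 10*M/(M + k))
-62 + E(-8, 3)*(137/(-3*24 - 1*(-69))) = -62 + (2*(4*(-8) + 9*3 + 10*(-8)³ + 10*3*(-8)²)/(3 - 8))*(137/(-3*24 - 1*(-69))) = -62 + (2*(-32 + 27 + 10*(-512) + 10*3*64)/(-5))*(137/(-72 + 69)) = -62 + (2*(-⅕)*(-32 + 27 - 5120 + 1920))*(137/(-3)) = -62 + (2*(-⅕)*(-3205))*(137*(-⅓)) = -62 + 1282*(-137/3) = -62 - 175634/3 = -175820/3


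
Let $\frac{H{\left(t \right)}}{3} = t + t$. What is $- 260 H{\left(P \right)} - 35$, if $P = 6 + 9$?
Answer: $-23435$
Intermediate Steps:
$P = 15$
$H{\left(t \right)} = 6 t$ ($H{\left(t \right)} = 3 \left(t + t\right) = 3 \cdot 2 t = 6 t$)
$- 260 H{\left(P \right)} - 35 = - 260 \cdot 6 \cdot 15 - 35 = \left(-260\right) 90 + \left(-42 + 7\right) = -23400 - 35 = -23435$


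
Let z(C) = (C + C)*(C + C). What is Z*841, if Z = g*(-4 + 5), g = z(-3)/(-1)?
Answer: -30276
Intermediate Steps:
z(C) = 4*C² (z(C) = (2*C)*(2*C) = 4*C²)
g = -36 (g = (4*(-3)²)/(-1) = (4*9)*(-1) = 36*(-1) = -36)
Z = -36 (Z = -36*(-4 + 5) = -36*1 = -36)
Z*841 = -36*841 = -30276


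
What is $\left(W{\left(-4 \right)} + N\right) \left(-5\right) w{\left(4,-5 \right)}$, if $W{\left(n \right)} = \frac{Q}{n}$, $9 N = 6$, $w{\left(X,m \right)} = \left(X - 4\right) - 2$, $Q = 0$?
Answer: $\frac{20}{3} \approx 6.6667$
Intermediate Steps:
$w{\left(X,m \right)} = -6 + X$ ($w{\left(X,m \right)} = \left(-4 + X\right) - 2 = -6 + X$)
$N = \frac{2}{3}$ ($N = \frac{1}{9} \cdot 6 = \frac{2}{3} \approx 0.66667$)
$W{\left(n \right)} = 0$ ($W{\left(n \right)} = \frac{0}{n} = 0$)
$\left(W{\left(-4 \right)} + N\right) \left(-5\right) w{\left(4,-5 \right)} = \left(0 + \frac{2}{3}\right) \left(-5\right) \left(-6 + 4\right) = \frac{2}{3} \left(-5\right) \left(-2\right) = \left(- \frac{10}{3}\right) \left(-2\right) = \frac{20}{3}$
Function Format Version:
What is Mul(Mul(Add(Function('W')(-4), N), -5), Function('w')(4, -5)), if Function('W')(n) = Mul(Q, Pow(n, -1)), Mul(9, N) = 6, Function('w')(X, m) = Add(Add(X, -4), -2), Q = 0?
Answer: Rational(20, 3) ≈ 6.6667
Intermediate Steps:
Function('w')(X, m) = Add(-6, X) (Function('w')(X, m) = Add(Add(-4, X), -2) = Add(-6, X))
N = Rational(2, 3) (N = Mul(Rational(1, 9), 6) = Rational(2, 3) ≈ 0.66667)
Function('W')(n) = 0 (Function('W')(n) = Mul(0, Pow(n, -1)) = 0)
Mul(Mul(Add(Function('W')(-4), N), -5), Function('w')(4, -5)) = Mul(Mul(Add(0, Rational(2, 3)), -5), Add(-6, 4)) = Mul(Mul(Rational(2, 3), -5), -2) = Mul(Rational(-10, 3), -2) = Rational(20, 3)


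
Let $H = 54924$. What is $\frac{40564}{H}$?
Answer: $\frac{10141}{13731} \approx 0.73855$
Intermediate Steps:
$\frac{40564}{H} = \frac{40564}{54924} = 40564 \cdot \frac{1}{54924} = \frac{10141}{13731}$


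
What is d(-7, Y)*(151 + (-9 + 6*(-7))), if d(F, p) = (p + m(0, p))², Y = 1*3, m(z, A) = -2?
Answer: 100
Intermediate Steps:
Y = 3
d(F, p) = (-2 + p)² (d(F, p) = (p - 2)² = (-2 + p)²)
d(-7, Y)*(151 + (-9 + 6*(-7))) = (-2 + 3)²*(151 + (-9 + 6*(-7))) = 1²*(151 + (-9 - 42)) = 1*(151 - 51) = 1*100 = 100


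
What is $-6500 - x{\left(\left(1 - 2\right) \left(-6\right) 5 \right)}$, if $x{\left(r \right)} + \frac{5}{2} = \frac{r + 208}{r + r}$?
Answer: $- \frac{97522}{15} \approx -6501.5$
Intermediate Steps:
$x{\left(r \right)} = - \frac{5}{2} + \frac{208 + r}{2 r}$ ($x{\left(r \right)} = - \frac{5}{2} + \frac{r + 208}{r + r} = - \frac{5}{2} + \frac{208 + r}{2 r}$)
$-6500 - x{\left(\left(1 - 2\right) \left(-6\right) 5 \right)} = -6500 - \left(-2 + \frac{104}{\left(1 - 2\right) \left(-6\right) 5}\right) = -6500 - \left(-2 + \frac{104}{\left(-1\right) \left(-6\right) 5}\right) = -6500 - \left(-2 + \frac{104}{6 \cdot 5}\right) = -6500 - \left(-2 + \frac{104}{30}\right) = -6500 - \left(-2 + 104 \cdot \frac{1}{30}\right) = -6500 - \left(-2 + \frac{52}{15}\right) = -6500 - \frac{22}{15} = - \frac{97522}{15}$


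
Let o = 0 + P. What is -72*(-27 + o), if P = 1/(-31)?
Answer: 60336/31 ≈ 1946.3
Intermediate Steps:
P = -1/31 ≈ -0.032258
o = -1/31 (o = 0 - 1/31 = -1/31 ≈ -0.032258)
-72*(-27 + o) = -72*(-27 - 1/31) = -72*(-838/31) = 60336/31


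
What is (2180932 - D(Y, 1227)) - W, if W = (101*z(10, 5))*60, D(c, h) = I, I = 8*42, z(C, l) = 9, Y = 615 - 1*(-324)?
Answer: 2126056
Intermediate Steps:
Y = 939 (Y = 615 + 324 = 939)
I = 336
D(c, h) = 336
W = 54540 (W = (101*9)*60 = 909*60 = 54540)
(2180932 - D(Y, 1227)) - W = (2180932 - 1*336) - 1*54540 = (2180932 - 336) - 54540 = 2180596 - 54540 = 2126056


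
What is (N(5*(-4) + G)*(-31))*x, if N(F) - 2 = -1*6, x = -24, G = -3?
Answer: -2976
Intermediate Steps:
N(F) = -4 (N(F) = 2 - 1*6 = 2 - 6 = -4)
(N(5*(-4) + G)*(-31))*x = -4*(-31)*(-24) = 124*(-24) = -2976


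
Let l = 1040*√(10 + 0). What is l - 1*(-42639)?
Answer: 42639 + 1040*√10 ≈ 45928.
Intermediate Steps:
l = 1040*√10 ≈ 3288.8
l - 1*(-42639) = 1040*√10 - 1*(-42639) = 1040*√10 + 42639 = 42639 + 1040*√10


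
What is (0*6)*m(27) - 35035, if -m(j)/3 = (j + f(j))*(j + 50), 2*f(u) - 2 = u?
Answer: -35035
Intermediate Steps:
f(u) = 1 + u/2
m(j) = -3*(1 + 3*j/2)*(50 + j) (m(j) = -3*(j + (1 + j/2))*(j + 50) = -3*(1 + 3*j/2)*(50 + j))
(0*6)*m(27) - 35035 = (0*6)*(-150 - 228*27 - 9/2*27²) - 35035 = 0*(-150 - 6156 - 9/2*729) - 35035 = 0*(-150 - 6156 - 6561/2) - 35035 = 0*(-19173/2) - 35035 = 0 - 35035 = -35035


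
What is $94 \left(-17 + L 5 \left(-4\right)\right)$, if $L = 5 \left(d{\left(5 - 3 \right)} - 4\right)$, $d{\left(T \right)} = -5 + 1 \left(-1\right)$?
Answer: $92402$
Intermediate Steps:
$d{\left(T \right)} = -6$ ($d{\left(T \right)} = -5 - 1 = -6$)
$L = -50$ ($L = 5 \left(-6 - 4\right) = 5 \left(-10\right) = -50$)
$94 \left(-17 + L 5 \left(-4\right)\right) = 94 \left(-17 + \left(-50\right) 5 \left(-4\right)\right) = 94 \left(-17 - -1000\right) = 94 \left(-17 + 1000\right) = 94 \cdot 983 = 92402$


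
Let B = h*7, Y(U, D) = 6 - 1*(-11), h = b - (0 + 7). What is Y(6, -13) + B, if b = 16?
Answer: 80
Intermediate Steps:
h = 9 (h = 16 - (0 + 7) = 16 - 1*7 = 16 - 7 = 9)
Y(U, D) = 17 (Y(U, D) = 6 + 11 = 17)
B = 63 (B = 9*7 = 63)
Y(6, -13) + B = 17 + 63 = 80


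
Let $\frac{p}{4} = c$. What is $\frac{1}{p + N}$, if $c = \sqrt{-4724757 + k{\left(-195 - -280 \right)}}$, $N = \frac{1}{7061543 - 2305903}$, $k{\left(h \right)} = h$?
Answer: $\frac{4755640}{1709659363450983219201} - \frac{723715577907200 i \sqrt{73823}}{1709659363450983219201} \approx 2.7816 \cdot 10^{-15} - 0.00011501 i$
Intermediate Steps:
$N = \frac{1}{4755640} \approx 2.1028 \cdot 10^{-7}$
$c = 8 i \sqrt{73823}$ ($c = \sqrt{-4724757 - -85} = \sqrt{-4724757 + \left(-195 + 280\right)} = \sqrt{-4724757 + 85} = \sqrt{-4724672} = 8 i \sqrt{73823} \approx 2173.6 i$)
$p = 32 i \sqrt{73823}$ ($p = 4 \cdot 8 i \sqrt{73823} = 32 i \sqrt{73823} \approx 8694.5 i$)
$\frac{1}{p + N} = \frac{1}{32 i \sqrt{73823} + \frac{1}{4755640}} = \frac{1}{\frac{1}{4755640} + 32 i \sqrt{73823}}$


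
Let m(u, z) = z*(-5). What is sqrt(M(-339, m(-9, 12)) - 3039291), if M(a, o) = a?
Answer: I*sqrt(3039630) ≈ 1743.5*I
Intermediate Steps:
m(u, z) = -5*z
sqrt(M(-339, m(-9, 12)) - 3039291) = sqrt(-339 - 3039291) = sqrt(-3039630) = I*sqrt(3039630)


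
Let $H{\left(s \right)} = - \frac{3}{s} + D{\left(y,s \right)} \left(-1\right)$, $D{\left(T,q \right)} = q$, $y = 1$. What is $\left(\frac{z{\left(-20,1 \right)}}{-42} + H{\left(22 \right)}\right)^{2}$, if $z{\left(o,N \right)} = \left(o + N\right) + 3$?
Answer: $\frac{101022601}{213444} \approx 473.3$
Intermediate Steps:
$z{\left(o,N \right)} = 3 + N + o$ ($z{\left(o,N \right)} = \left(N + o\right) + 3 = 3 + N + o$)
$H{\left(s \right)} = - s - \frac{3}{s}$ ($H{\left(s \right)} = - \frac{3}{s} + s \left(-1\right) = - \frac{3}{s} - s = - s - \frac{3}{s}$)
$\left(\frac{z{\left(-20,1 \right)}}{-42} + H{\left(22 \right)}\right)^{2} = \left(\frac{3 + 1 - 20}{-42} - \left(22 + \frac{3}{22}\right)\right)^{2} = \left(\left(-16\right) \left(- \frac{1}{42}\right) - \frac{487}{22}\right)^{2} = \left(\frac{8}{21} - \frac{487}{22}\right)^{2} = \left(- \frac{10051}{462}\right)^{2} = \frac{101022601}{213444}$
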